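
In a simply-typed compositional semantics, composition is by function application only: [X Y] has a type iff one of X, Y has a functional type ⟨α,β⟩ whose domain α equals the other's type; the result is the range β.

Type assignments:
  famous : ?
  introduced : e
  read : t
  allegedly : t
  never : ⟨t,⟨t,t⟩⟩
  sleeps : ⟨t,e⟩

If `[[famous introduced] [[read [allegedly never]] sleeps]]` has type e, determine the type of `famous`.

[[famous introduced] [[read [allegedly never]] sleeps]] is required to be e. [[read [allegedly never]] sleeps] : e cannot yield e as functor, so [famous introduced] : ⟨e,e⟩.
[famous introduced] is required to be ⟨e,e⟩. introduced : e cannot yield ⟨e,e⟩ as functor, so famous : ⟨e,⟨e,e⟩⟩.

⟨e,⟨e,e⟩⟩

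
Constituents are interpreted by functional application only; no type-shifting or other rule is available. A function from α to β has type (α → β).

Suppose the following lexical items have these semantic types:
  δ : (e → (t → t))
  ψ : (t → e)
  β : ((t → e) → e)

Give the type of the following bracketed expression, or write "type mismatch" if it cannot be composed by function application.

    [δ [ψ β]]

At [ψ β], β : ((t → e) → e) takes ψ : (t → e), giving e.
At [δ [ψ β]], δ : (e → (t → t)) takes [ψ β] : e, giving (t → t).

(t → t)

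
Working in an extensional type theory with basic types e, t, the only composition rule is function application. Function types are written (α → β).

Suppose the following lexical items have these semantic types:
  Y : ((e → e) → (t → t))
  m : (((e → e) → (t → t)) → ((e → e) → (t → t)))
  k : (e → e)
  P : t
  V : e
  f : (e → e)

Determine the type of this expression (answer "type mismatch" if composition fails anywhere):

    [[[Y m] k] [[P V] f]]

[Y m]: m is (((e → e) → (t → t)) → ((e → e) → (t → t))), Y is ((e → e) → (t → t)); result ((e → e) → (t → t)).
[[Y m] k]: [Y m] is ((e → e) → (t → t)), k is (e → e); result (t → t).
At [P V]: neither t nor e can take the other as argument; the node is ill-typed.

type mismatch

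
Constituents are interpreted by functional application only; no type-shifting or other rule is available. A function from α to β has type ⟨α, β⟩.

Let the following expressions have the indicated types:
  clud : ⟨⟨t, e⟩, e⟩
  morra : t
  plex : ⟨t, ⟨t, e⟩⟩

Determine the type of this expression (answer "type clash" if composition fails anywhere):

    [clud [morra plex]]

e

[morra plex] — plex of type ⟨t, ⟨t, e⟩⟩ combines with morra of type t: type ⟨t, e⟩.
[clud [morra plex]] — clud of type ⟨⟨t, e⟩, e⟩ combines with [morra plex] of type ⟨t, e⟩: type e.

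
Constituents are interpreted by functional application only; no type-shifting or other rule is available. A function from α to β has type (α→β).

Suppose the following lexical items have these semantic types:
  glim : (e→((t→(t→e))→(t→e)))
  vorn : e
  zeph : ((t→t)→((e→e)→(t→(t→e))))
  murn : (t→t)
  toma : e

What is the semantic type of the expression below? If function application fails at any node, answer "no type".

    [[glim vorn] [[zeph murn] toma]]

no type

At [glim vorn], glim : (e→((t→(t→e))→(t→e))) takes vorn : e, giving ((t→(t→e))→(t→e)).
At [zeph murn], zeph : ((t→t)→((e→e)→(t→(t→e)))) takes murn : (t→t), giving ((e→e)→(t→(t→e))).
At [[zeph murn] toma]: neither ((e→e)→(t→(t→e))) nor e can take the other as argument; the node is ill-typed.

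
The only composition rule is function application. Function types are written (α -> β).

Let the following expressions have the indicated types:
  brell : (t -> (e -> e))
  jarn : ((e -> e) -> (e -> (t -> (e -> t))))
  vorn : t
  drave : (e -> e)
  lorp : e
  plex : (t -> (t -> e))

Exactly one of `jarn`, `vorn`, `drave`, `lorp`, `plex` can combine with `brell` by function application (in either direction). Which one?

jarn : ((e -> e) -> (e -> (t -> (e -> t)))) — no; brell wants t, and jarn wants (e -> e).
vorn — combines: brell : (t -> (e -> e)) takes vorn : t as argument, giving (e -> e).
drave : (e -> e) — no; brell wants t, and drave wants e.
lorp : e — no; brell wants t, and lorp wants nothing (atomic).
plex : (t -> (t -> e)) — no; brell wants t, and plex wants t.

vorn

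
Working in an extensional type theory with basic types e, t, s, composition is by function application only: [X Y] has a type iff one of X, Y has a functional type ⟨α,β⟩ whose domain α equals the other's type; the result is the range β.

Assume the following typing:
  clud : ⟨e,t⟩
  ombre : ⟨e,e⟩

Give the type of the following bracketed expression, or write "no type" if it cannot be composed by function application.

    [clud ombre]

no type

At [clud ombre]: neither ⟨e,t⟩ nor ⟨e,e⟩ can take the other as argument; the node is ill-typed.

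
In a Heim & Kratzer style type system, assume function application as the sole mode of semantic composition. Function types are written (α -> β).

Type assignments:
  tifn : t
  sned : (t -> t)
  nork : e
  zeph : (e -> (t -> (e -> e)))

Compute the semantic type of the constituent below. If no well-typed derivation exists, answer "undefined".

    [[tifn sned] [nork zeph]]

(e -> e)

[tifn sned] — sned of type (t -> t) combines with tifn of type t: type t.
[nork zeph] — zeph of type (e -> (t -> (e -> e))) combines with nork of type e: type (t -> (e -> e)).
[[tifn sned] [nork zeph]] — [nork zeph] of type (t -> (e -> e)) combines with [tifn sned] of type t: type (e -> e).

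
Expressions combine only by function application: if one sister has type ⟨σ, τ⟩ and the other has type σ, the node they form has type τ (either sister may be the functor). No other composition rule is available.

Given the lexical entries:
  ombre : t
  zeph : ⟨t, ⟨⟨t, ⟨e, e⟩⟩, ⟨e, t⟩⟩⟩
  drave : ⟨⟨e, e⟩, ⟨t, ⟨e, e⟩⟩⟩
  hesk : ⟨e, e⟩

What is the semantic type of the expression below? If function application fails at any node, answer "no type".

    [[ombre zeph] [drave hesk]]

⟨e, t⟩

[ombre zeph]: functor zeph : ⟨t, ⟨⟨t, ⟨e, e⟩⟩, ⟨e, t⟩⟩⟩, argument ombre : t; result ⟨⟨t, ⟨e, e⟩⟩, ⟨e, t⟩⟩.
[drave hesk]: functor drave : ⟨⟨e, e⟩, ⟨t, ⟨e, e⟩⟩⟩, argument hesk : ⟨e, e⟩; result ⟨t, ⟨e, e⟩⟩.
[[ombre zeph] [drave hesk]]: functor [ombre zeph] : ⟨⟨t, ⟨e, e⟩⟩, ⟨e, t⟩⟩, argument [drave hesk] : ⟨t, ⟨e, e⟩⟩; result ⟨e, t⟩.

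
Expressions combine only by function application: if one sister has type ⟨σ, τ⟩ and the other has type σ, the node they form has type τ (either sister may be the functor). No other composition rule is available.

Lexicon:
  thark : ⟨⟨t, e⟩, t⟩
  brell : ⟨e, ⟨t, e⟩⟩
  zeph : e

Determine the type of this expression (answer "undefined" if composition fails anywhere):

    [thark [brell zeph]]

[brell zeph]: ⟨e, ⟨t, e⟩⟩ applied to e yields ⟨t, e⟩.
[thark [brell zeph]]: ⟨⟨t, e⟩, t⟩ applied to ⟨t, e⟩ yields t.

t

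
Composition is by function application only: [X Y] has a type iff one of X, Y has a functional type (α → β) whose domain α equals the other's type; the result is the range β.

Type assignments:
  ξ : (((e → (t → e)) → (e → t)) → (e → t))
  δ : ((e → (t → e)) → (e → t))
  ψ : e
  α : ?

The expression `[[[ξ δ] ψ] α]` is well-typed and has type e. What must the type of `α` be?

(t → e)

At [[[ξ δ] ψ] α] (required: e): [[ξ δ] ψ] is t, which is not a function with range e; hence α is the functor — type (t → e).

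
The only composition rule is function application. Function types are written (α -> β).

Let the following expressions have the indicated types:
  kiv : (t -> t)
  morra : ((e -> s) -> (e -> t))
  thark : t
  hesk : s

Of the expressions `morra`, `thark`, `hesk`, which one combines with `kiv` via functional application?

morra : ((e -> s) -> (e -> t)) — neither side's domain matches the other.
thark — combines: kiv : (t -> t) takes thark : t as argument, giving t.
hesk : s — neither side's domain matches the other.

thark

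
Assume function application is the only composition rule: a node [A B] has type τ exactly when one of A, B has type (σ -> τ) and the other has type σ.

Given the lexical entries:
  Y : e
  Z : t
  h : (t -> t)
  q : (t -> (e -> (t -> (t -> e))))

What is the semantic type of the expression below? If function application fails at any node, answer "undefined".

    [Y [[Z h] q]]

[Z h]: (t -> t) applied to t yields t.
[[Z h] q]: (t -> (e -> (t -> (t -> e)))) applied to t yields (e -> (t -> (t -> e))).
[Y [[Z h] q]]: (e -> (t -> (t -> e))) applied to e yields (t -> (t -> e)).

(t -> (t -> e))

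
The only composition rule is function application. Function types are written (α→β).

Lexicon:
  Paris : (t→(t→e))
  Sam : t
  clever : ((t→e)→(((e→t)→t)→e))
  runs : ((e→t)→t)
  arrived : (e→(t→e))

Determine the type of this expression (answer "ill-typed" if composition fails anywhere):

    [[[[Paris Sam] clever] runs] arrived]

(t→e)

[Paris Sam]: Paris is (t→(t→e)), Sam is t; result (t→e).
[[Paris Sam] clever]: clever is ((t→e)→(((e→t)→t)→e)), [Paris Sam] is (t→e); result (((e→t)→t)→e).
[[[Paris Sam] clever] runs]: [[Paris Sam] clever] is (((e→t)→t)→e), runs is ((e→t)→t); result e.
[[[[Paris Sam] clever] runs] arrived]: arrived is (e→(t→e)), [[[Paris Sam] clever] runs] is e; result (t→e).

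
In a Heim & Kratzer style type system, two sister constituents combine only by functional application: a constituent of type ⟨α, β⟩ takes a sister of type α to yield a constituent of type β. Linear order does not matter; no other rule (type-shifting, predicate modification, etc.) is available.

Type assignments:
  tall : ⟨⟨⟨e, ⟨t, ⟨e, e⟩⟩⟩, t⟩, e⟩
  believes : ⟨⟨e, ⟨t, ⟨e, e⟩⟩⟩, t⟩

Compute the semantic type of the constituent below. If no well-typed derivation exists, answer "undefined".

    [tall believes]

[tall believes]: ⟨⟨⟨e, ⟨t, ⟨e, e⟩⟩⟩, t⟩, e⟩ applied to ⟨⟨e, ⟨t, ⟨e, e⟩⟩⟩, t⟩ yields e.

e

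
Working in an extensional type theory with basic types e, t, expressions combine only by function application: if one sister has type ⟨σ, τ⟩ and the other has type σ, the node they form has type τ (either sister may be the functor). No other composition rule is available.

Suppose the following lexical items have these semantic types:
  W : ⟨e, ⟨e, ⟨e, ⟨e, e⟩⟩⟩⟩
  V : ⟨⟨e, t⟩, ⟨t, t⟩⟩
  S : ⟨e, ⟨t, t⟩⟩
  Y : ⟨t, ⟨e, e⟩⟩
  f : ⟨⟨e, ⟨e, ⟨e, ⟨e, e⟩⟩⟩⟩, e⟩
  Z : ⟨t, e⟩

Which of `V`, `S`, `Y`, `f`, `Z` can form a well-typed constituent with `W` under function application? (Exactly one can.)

f

V : ⟨⟨e, t⟩, ⟨t, t⟩⟩ — neither side's domain matches the other.
S : ⟨e, ⟨t, t⟩⟩ — neither side's domain matches the other.
Y : ⟨t, ⟨e, e⟩⟩ — neither side's domain matches the other.
f — combines: f : ⟨⟨e, ⟨e, ⟨e, ⟨e, e⟩⟩⟩⟩, e⟩ takes W : ⟨e, ⟨e, ⟨e, ⟨e, e⟩⟩⟩⟩ as argument, giving e.
Z : ⟨t, e⟩ — neither side's domain matches the other.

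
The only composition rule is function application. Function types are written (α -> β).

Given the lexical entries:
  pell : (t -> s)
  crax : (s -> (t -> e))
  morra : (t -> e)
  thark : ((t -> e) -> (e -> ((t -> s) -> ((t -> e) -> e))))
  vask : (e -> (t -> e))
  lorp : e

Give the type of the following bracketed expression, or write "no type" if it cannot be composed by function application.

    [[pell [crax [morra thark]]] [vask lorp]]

[morra thark]: thark is ((t -> e) -> (e -> ((t -> s) -> ((t -> e) -> e)))), morra is (t -> e); result (e -> ((t -> s) -> ((t -> e) -> e))).
[crax [morra thark]]: (s -> (t -> e)) and (e -> ((t -> s) -> ((t -> e) -> e))) cannot combine by function application — type clash.

no type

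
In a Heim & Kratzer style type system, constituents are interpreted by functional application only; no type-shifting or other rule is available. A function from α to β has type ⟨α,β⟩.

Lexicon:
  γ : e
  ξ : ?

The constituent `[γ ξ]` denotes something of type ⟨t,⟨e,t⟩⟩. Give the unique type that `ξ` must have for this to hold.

⟨e,⟨t,⟨e,t⟩⟩⟩

At [γ ξ] (required: ⟨t,⟨e,t⟩⟩): γ is e, which is not a function with range ⟨t,⟨e,t⟩⟩; hence ξ is the functor — type ⟨e,⟨t,⟨e,t⟩⟩⟩.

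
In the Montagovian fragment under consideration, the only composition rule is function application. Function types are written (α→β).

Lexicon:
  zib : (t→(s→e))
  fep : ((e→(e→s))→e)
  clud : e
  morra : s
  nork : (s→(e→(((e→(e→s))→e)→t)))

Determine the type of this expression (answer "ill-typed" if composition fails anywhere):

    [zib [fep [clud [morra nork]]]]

(s→e)

[morra nork]: nork is (s→(e→(((e→(e→s))→e)→t))), morra is s; result (e→(((e→(e→s))→e)→t)).
[clud [morra nork]]: [morra nork] is (e→(((e→(e→s))→e)→t)), clud is e; result (((e→(e→s))→e)→t).
[fep [clud [morra nork]]]: [clud [morra nork]] is (((e→(e→s))→e)→t), fep is ((e→(e→s))→e); result t.
[zib [fep [clud [morra nork]]]]: zib is (t→(s→e)), [fep [clud [morra nork]]] is t; result (s→e).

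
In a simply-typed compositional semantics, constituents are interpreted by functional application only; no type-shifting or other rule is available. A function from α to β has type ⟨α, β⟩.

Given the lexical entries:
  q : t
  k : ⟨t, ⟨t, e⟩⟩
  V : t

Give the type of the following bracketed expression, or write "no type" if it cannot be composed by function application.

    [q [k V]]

e

At [k V], k : ⟨t, ⟨t, e⟩⟩ takes V : t, giving ⟨t, e⟩.
At [q [k V]], [k V] : ⟨t, e⟩ takes q : t, giving e.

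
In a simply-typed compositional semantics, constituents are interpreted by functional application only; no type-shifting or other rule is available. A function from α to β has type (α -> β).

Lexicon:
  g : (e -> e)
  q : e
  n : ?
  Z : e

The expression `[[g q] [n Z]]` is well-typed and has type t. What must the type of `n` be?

(e -> (e -> t))

[[g q] [n Z]] is required to be t. [g q] : e cannot yield t as functor, so [n Z] : (e -> t).
[n Z] is required to be (e -> t). Z : e cannot yield (e -> t) as functor, so n : (e -> (e -> t)).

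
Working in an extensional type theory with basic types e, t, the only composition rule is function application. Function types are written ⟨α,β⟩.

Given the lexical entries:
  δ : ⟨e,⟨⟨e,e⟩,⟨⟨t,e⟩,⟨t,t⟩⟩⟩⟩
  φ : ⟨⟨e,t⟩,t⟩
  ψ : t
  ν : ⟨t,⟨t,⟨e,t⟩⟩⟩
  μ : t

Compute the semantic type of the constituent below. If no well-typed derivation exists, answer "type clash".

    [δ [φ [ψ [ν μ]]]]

type clash

At [ν μ], ν : ⟨t,⟨t,⟨e,t⟩⟩⟩ takes μ : t, giving ⟨t,⟨e,t⟩⟩.
At [ψ [ν μ]], [ν μ] : ⟨t,⟨e,t⟩⟩ takes ψ : t, giving ⟨e,t⟩.
At [φ [ψ [ν μ]]], φ : ⟨⟨e,t⟩,t⟩ takes [ψ [ν μ]] : ⟨e,t⟩, giving t.
At [δ [φ [ψ [ν μ]]]]: neither ⟨e,⟨⟨e,e⟩,⟨⟨t,e⟩,⟨t,t⟩⟩⟩⟩ nor t can take the other as argument; the node is ill-typed.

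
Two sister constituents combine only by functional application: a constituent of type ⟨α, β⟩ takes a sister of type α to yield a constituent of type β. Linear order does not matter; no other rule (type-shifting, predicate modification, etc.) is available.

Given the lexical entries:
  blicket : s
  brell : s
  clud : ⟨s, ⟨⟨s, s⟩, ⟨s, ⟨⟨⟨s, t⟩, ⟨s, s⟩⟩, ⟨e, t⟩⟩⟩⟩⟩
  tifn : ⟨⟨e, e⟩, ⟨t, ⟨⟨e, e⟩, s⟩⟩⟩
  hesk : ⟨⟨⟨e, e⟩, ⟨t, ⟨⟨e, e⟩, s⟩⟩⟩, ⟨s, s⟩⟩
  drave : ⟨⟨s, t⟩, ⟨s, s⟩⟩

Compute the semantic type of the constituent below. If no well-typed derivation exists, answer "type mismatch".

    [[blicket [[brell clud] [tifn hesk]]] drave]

[brell clud] — clud of type ⟨s, ⟨⟨s, s⟩, ⟨s, ⟨⟨⟨s, t⟩, ⟨s, s⟩⟩, ⟨e, t⟩⟩⟩⟩⟩ combines with brell of type s: type ⟨⟨s, s⟩, ⟨s, ⟨⟨⟨s, t⟩, ⟨s, s⟩⟩, ⟨e, t⟩⟩⟩⟩.
[tifn hesk] — hesk of type ⟨⟨⟨e, e⟩, ⟨t, ⟨⟨e, e⟩, s⟩⟩⟩, ⟨s, s⟩⟩ combines with tifn of type ⟨⟨e, e⟩, ⟨t, ⟨⟨e, e⟩, s⟩⟩⟩: type ⟨s, s⟩.
[[brell clud] [tifn hesk]] — [brell clud] of type ⟨⟨s, s⟩, ⟨s, ⟨⟨⟨s, t⟩, ⟨s, s⟩⟩, ⟨e, t⟩⟩⟩⟩ combines with [tifn hesk] of type ⟨s, s⟩: type ⟨s, ⟨⟨⟨s, t⟩, ⟨s, s⟩⟩, ⟨e, t⟩⟩⟩.
[blicket [[brell clud] [tifn hesk]]] — [[brell clud] [tifn hesk]] of type ⟨s, ⟨⟨⟨s, t⟩, ⟨s, s⟩⟩, ⟨e, t⟩⟩⟩ combines with blicket of type s: type ⟨⟨⟨s, t⟩, ⟨s, s⟩⟩, ⟨e, t⟩⟩.
[[blicket [[brell clud] [tifn hesk]]] drave] — [blicket [[brell clud] [tifn hesk]]] of type ⟨⟨⟨s, t⟩, ⟨s, s⟩⟩, ⟨e, t⟩⟩ combines with drave of type ⟨⟨s, t⟩, ⟨s, s⟩⟩: type ⟨e, t⟩.

⟨e, t⟩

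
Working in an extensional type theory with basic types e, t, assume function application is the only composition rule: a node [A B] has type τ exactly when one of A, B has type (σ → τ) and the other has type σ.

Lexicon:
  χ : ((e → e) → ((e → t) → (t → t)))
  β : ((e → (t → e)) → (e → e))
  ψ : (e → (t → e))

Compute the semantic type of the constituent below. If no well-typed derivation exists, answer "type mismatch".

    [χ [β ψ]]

((e → t) → (t → t))

[β ψ]: functor β : ((e → (t → e)) → (e → e)), argument ψ : (e → (t → e)); result (e → e).
[χ [β ψ]]: functor χ : ((e → e) → ((e → t) → (t → t))), argument [β ψ] : (e → e); result ((e → t) → (t → t)).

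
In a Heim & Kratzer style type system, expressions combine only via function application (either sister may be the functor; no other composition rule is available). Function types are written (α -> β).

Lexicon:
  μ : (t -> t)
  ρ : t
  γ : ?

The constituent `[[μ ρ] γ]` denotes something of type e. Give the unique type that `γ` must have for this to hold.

[[μ ρ] γ] must have type e. The sister [μ ρ] has type t; that is not a function onto e, so γ must be the functor, of type (t -> e).

(t -> e)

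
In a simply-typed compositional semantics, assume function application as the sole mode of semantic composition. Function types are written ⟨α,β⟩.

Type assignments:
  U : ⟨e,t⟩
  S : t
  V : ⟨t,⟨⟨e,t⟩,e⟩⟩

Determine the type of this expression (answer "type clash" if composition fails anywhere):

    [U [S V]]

e

[S V] — V of type ⟨t,⟨⟨e,t⟩,e⟩⟩ combines with S of type t: type ⟨⟨e,t⟩,e⟩.
[U [S V]] — [S V] of type ⟨⟨e,t⟩,e⟩ combines with U of type ⟨e,t⟩: type e.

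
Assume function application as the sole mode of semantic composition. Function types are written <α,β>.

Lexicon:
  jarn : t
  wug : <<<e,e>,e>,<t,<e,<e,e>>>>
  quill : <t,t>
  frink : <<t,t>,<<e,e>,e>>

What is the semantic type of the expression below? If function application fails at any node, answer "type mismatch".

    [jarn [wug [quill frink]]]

<e,<e,e>>

[quill frink]: <<t,t>,<<e,e>,e>> applied to <t,t> yields <<e,e>,e>.
[wug [quill frink]]: <<<e,e>,e>,<t,<e,<e,e>>>> applied to <<e,e>,e> yields <t,<e,<e,e>>>.
[jarn [wug [quill frink]]]: <t,<e,<e,e>>> applied to t yields <e,<e,e>>.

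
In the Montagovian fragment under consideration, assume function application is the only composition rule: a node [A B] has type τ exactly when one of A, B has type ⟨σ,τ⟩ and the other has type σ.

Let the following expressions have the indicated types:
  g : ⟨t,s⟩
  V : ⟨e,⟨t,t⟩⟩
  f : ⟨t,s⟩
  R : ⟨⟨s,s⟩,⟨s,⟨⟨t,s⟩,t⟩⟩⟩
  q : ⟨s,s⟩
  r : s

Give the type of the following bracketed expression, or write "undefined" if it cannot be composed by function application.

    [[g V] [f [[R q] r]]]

undefined

[g V]: ⟨t,s⟩ with ⟨e,⟨t,t⟩⟩ — neither is a function whose domain matches the other; composition fails here.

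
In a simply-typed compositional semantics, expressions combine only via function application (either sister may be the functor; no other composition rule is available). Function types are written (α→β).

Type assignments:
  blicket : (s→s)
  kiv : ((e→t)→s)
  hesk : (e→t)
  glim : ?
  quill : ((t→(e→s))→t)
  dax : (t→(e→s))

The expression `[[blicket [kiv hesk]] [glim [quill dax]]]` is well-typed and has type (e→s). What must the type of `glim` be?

(t→(s→(e→s)))

[[blicket [kiv hesk]] [glim [quill dax]]] must have type (e→s). The sister [blicket [kiv hesk]] has type s; that is not a function onto (e→s), so [glim [quill dax]] must be the functor, of type (s→(e→s)).
[glim [quill dax]] must have type (s→(e→s)). The sister [quill dax] has type t; that is not a function onto (s→(e→s)), so glim must be the functor, of type (t→(s→(e→s))).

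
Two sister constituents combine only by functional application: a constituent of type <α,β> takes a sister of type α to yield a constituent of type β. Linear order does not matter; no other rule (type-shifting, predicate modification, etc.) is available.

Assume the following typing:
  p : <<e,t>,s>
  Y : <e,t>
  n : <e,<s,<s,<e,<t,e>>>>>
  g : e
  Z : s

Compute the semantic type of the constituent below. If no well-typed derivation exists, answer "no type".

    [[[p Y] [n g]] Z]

[p Y] — p of type <<e,t>,s> combines with Y of type <e,t>: type s.
[n g] — n of type <e,<s,<s,<e,<t,e>>>>> combines with g of type e: type <s,<s,<e,<t,e>>>>.
[[p Y] [n g]] — [n g] of type <s,<s,<e,<t,e>>>> combines with [p Y] of type s: type <s,<e,<t,e>>>.
[[[p Y] [n g]] Z] — [[p Y] [n g]] of type <s,<e,<t,e>>> combines with Z of type s: type <e,<t,e>>.

<e,<t,e>>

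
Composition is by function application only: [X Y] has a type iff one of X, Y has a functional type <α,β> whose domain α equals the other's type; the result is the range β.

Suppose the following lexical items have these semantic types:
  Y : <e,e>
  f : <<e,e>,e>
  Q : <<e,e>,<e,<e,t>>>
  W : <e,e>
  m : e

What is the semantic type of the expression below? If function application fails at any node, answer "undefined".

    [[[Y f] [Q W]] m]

t

[Y f]: functor f : <<e,e>,e>, argument Y : <e,e>; result e.
[Q W]: functor Q : <<e,e>,<e,<e,t>>>, argument W : <e,e>; result <e,<e,t>>.
[[Y f] [Q W]]: functor [Q W] : <e,<e,t>>, argument [Y f] : e; result <e,t>.
[[[Y f] [Q W]] m]: functor [[Y f] [Q W]] : <e,t>, argument m : e; result t.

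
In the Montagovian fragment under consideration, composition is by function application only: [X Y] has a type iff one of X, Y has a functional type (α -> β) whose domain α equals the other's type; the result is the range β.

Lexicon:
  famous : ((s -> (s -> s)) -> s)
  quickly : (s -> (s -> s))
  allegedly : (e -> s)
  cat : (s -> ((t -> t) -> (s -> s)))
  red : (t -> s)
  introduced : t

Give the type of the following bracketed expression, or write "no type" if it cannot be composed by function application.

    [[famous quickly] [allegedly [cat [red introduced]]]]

[famous quickly] — famous of type ((s -> (s -> s)) -> s) combines with quickly of type (s -> (s -> s)): type s.
[red introduced] — red of type (t -> s) combines with introduced of type t: type s.
[cat [red introduced]] — cat of type (s -> ((t -> t) -> (s -> s))) combines with [red introduced] of type s: type ((t -> t) -> (s -> s)).
[allegedly [cat [red introduced]]]: (e -> s) with ((t -> t) -> (s -> s)) — neither is a function whose domain matches the other; composition fails here.

no type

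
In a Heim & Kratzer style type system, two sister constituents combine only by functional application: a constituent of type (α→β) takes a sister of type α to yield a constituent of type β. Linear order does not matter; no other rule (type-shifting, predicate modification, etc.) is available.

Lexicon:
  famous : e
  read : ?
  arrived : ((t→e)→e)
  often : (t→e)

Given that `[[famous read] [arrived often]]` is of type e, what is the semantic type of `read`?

[[famous read] [arrived often]] must have type e. The sister [arrived often] has type e; that is not a function onto e, so [famous read] must be the functor, of type (e→e).
[famous read] must have type (e→e). The sister famous has type e; that is not a function onto (e→e), so read must be the functor, of type (e→(e→e)).

(e→(e→e))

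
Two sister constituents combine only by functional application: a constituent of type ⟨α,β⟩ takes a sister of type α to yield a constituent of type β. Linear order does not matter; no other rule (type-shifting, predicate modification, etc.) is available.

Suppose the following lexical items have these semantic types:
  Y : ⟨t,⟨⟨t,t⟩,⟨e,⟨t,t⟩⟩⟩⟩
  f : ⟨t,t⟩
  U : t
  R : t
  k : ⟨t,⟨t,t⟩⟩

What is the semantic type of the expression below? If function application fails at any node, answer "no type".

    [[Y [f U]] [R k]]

⟨e,⟨t,t⟩⟩

At [f U], f : ⟨t,t⟩ takes U : t, giving t.
At [Y [f U]], Y : ⟨t,⟨⟨t,t⟩,⟨e,⟨t,t⟩⟩⟩⟩ takes [f U] : t, giving ⟨⟨t,t⟩,⟨e,⟨t,t⟩⟩⟩.
At [R k], k : ⟨t,⟨t,t⟩⟩ takes R : t, giving ⟨t,t⟩.
At [[Y [f U]] [R k]], [Y [f U]] : ⟨⟨t,t⟩,⟨e,⟨t,t⟩⟩⟩ takes [R k] : ⟨t,t⟩, giving ⟨e,⟨t,t⟩⟩.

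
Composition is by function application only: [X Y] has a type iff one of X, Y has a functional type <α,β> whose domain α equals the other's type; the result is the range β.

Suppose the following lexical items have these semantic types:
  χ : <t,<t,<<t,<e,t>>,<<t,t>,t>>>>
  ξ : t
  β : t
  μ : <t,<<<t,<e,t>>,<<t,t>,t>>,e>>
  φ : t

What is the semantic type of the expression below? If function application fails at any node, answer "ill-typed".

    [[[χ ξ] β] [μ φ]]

[χ ξ]: <t,<t,<<t,<e,t>>,<<t,t>,t>>>> applied to t yields <t,<<t,<e,t>>,<<t,t>,t>>>.
[[χ ξ] β]: <t,<<t,<e,t>>,<<t,t>,t>>> applied to t yields <<t,<e,t>>,<<t,t>,t>>.
[μ φ]: <t,<<<t,<e,t>>,<<t,t>,t>>,e>> applied to t yields <<<t,<e,t>>,<<t,t>,t>>,e>.
[[[χ ξ] β] [μ φ]]: <<<t,<e,t>>,<<t,t>,t>>,e> applied to <<t,<e,t>>,<<t,t>,t>> yields e.

e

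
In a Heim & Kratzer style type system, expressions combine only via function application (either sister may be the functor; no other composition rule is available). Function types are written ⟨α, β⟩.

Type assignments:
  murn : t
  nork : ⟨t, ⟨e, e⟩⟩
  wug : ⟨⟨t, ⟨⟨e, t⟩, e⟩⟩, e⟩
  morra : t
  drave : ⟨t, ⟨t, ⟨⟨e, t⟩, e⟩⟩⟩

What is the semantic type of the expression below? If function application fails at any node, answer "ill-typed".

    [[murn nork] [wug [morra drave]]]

e

[murn nork] — nork of type ⟨t, ⟨e, e⟩⟩ combines with murn of type t: type ⟨e, e⟩.
[morra drave] — drave of type ⟨t, ⟨t, ⟨⟨e, t⟩, e⟩⟩⟩ combines with morra of type t: type ⟨t, ⟨⟨e, t⟩, e⟩⟩.
[wug [morra drave]] — wug of type ⟨⟨t, ⟨⟨e, t⟩, e⟩⟩, e⟩ combines with [morra drave] of type ⟨t, ⟨⟨e, t⟩, e⟩⟩: type e.
[[murn nork] [wug [morra drave]]] — [murn nork] of type ⟨e, e⟩ combines with [wug [morra drave]] of type e: type e.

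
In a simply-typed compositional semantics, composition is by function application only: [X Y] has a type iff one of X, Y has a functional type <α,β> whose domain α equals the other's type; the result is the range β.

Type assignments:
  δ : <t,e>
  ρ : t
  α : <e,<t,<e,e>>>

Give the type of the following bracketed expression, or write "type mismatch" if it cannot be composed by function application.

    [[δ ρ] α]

[δ ρ]: δ is <t,e>, ρ is t; result e.
[[δ ρ] α]: α is <e,<t,<e,e>>>, [δ ρ] is e; result <t,<e,e>>.

<t,<e,e>>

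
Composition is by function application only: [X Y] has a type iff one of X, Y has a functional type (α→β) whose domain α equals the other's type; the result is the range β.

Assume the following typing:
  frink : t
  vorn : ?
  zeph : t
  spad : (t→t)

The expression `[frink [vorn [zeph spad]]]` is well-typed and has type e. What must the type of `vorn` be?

(t→(t→e))

For [frink [vorn [zeph spad]]] to have type e with frink of type t, [vorn [zeph spad]] must be the function: [vorn [zeph spad]] : (t→e).
For [vorn [zeph spad]] to have type (t→e) with [zeph spad] of type t, vorn must be the function: vorn : (t→(t→e)).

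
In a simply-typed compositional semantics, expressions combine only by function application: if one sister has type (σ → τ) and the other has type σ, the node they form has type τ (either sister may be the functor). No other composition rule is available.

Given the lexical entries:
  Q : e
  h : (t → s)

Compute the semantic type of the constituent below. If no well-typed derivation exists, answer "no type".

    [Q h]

At [Q h]: neither e nor (t → s) can take the other as argument; the node is ill-typed.

no type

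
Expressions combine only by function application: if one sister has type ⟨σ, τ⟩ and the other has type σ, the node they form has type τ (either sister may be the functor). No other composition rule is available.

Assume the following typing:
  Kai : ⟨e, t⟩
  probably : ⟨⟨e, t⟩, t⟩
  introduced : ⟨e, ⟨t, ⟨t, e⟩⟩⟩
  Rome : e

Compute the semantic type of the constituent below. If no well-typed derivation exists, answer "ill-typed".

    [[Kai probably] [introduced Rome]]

⟨t, e⟩

[Kai probably]: functor probably : ⟨⟨e, t⟩, t⟩, argument Kai : ⟨e, t⟩; result t.
[introduced Rome]: functor introduced : ⟨e, ⟨t, ⟨t, e⟩⟩⟩, argument Rome : e; result ⟨t, ⟨t, e⟩⟩.
[[Kai probably] [introduced Rome]]: functor [introduced Rome] : ⟨t, ⟨t, e⟩⟩, argument [Kai probably] : t; result ⟨t, e⟩.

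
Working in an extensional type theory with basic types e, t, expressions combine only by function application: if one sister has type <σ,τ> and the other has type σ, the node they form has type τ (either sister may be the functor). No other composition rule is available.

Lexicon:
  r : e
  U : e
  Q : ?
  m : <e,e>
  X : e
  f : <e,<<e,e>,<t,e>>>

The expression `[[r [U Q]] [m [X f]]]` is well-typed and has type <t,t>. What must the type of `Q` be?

[[r [U Q]] [m [X f]]] is required to be <t,t>. [m [X f]] : <t,e> cannot yield <t,t> as functor, so [r [U Q]] : <<t,e>,<t,t>>.
[r [U Q]] is required to be <<t,e>,<t,t>>. r : e cannot yield <<t,e>,<t,t>> as functor, so [U Q] : <e,<<t,e>,<t,t>>>.
[U Q] is required to be <e,<<t,e>,<t,t>>>. U : e cannot yield <e,<<t,e>,<t,t>>> as functor, so Q : <e,<e,<<t,e>,<t,t>>>>.

<e,<e,<<t,e>,<t,t>>>>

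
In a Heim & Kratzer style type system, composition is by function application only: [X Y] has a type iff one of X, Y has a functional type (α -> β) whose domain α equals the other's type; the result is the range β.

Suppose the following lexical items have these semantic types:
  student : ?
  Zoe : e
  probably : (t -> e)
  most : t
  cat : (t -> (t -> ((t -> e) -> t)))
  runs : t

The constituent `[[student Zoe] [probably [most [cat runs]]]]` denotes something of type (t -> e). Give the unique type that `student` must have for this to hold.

[[student Zoe] [probably [most [cat runs]]]] must have type (t -> e). The sister [probably [most [cat runs]]] has type t; that is not a function onto (t -> e), so [student Zoe] must be the functor, of type (t -> (t -> e)).
[student Zoe] must have type (t -> (t -> e)). The sister Zoe has type e; that is not a function onto (t -> (t -> e)), so student must be the functor, of type (e -> (t -> (t -> e))).

(e -> (t -> (t -> e)))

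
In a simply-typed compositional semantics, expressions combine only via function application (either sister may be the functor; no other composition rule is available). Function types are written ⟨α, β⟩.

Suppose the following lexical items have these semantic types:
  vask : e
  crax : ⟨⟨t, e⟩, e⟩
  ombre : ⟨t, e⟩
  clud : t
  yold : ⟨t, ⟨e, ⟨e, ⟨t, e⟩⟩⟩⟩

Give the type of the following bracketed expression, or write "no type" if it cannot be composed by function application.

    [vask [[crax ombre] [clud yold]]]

⟨t, e⟩

[crax ombre] — crax of type ⟨⟨t, e⟩, e⟩ combines with ombre of type ⟨t, e⟩: type e.
[clud yold] — yold of type ⟨t, ⟨e, ⟨e, ⟨t, e⟩⟩⟩⟩ combines with clud of type t: type ⟨e, ⟨e, ⟨t, e⟩⟩⟩.
[[crax ombre] [clud yold]] — [clud yold] of type ⟨e, ⟨e, ⟨t, e⟩⟩⟩ combines with [crax ombre] of type e: type ⟨e, ⟨t, e⟩⟩.
[vask [[crax ombre] [clud yold]]] — [[crax ombre] [clud yold]] of type ⟨e, ⟨t, e⟩⟩ combines with vask of type e: type ⟨t, e⟩.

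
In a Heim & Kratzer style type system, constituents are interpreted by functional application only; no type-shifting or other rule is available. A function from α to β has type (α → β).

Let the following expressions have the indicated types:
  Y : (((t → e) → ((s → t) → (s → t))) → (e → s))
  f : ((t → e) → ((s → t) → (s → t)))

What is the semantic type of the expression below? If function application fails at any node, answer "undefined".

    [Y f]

(e → s)

[Y f]: functor Y : (((t → e) → ((s → t) → (s → t))) → (e → s)), argument f : ((t → e) → ((s → t) → (s → t))); result (e → s).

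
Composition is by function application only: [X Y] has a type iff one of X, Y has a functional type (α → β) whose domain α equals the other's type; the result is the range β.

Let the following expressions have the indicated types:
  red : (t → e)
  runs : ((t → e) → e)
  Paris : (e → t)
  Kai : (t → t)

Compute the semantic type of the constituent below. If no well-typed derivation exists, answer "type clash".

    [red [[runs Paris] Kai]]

[runs Paris]: ((t → e) → e) with (e → t) — neither is a function whose domain matches the other; composition fails here.

type clash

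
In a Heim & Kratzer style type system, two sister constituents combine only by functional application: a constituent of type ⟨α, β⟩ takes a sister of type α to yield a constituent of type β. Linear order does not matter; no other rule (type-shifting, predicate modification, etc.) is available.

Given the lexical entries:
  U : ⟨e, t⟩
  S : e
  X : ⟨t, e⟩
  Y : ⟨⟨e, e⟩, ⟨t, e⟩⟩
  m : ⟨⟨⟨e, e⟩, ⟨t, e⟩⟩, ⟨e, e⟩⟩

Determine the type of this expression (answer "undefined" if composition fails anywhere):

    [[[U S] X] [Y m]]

e

At [U S], U : ⟨e, t⟩ takes S : e, giving t.
At [[U S] X], X : ⟨t, e⟩ takes [U S] : t, giving e.
At [Y m], m : ⟨⟨⟨e, e⟩, ⟨t, e⟩⟩, ⟨e, e⟩⟩ takes Y : ⟨⟨e, e⟩, ⟨t, e⟩⟩, giving ⟨e, e⟩.
At [[[U S] X] [Y m]], [Y m] : ⟨e, e⟩ takes [[U S] X] : e, giving e.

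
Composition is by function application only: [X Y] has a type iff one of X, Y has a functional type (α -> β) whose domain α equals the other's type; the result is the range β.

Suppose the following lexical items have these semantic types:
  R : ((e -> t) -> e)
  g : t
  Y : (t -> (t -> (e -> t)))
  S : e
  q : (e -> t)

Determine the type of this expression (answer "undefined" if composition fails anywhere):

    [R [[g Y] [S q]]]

e

[g Y]: (t -> (t -> (e -> t))) applied to t yields (t -> (e -> t)).
[S q]: (e -> t) applied to e yields t.
[[g Y] [S q]]: (t -> (e -> t)) applied to t yields (e -> t).
[R [[g Y] [S q]]]: ((e -> t) -> e) applied to (e -> t) yields e.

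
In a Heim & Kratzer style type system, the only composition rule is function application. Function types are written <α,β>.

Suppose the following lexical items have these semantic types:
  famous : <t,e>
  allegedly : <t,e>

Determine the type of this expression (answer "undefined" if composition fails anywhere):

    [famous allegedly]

At [famous allegedly]: neither <t,e> nor <t,e> can take the other as argument; the node is ill-typed.

undefined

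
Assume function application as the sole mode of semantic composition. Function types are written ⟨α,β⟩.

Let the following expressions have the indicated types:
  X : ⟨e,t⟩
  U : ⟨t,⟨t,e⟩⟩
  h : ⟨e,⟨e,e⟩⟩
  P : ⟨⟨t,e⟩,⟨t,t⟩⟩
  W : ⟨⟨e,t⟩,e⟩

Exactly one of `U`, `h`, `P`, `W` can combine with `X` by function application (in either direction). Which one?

W

U : ⟨t,⟨t,e⟩⟩ — X needs e; U needs t; neither fits.
h : ⟨e,⟨e,e⟩⟩ — X needs e; h needs e; neither fits.
P : ⟨⟨t,e⟩,⟨t,t⟩⟩ — X needs e; P needs ⟨t,e⟩; neither fits.
W — combines: W : ⟨⟨e,t⟩,e⟩ takes X : ⟨e,t⟩ as argument, giving e.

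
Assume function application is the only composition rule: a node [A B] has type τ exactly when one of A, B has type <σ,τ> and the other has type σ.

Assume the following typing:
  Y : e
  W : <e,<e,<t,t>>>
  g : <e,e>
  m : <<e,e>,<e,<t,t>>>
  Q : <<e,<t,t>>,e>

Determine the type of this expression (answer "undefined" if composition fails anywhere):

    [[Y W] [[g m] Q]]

At [Y W], W : <e,<e,<t,t>>> takes Y : e, giving <e,<t,t>>.
At [g m], m : <<e,e>,<e,<t,t>>> takes g : <e,e>, giving <e,<t,t>>.
At [[g m] Q], Q : <<e,<t,t>>,e> takes [g m] : <e,<t,t>>, giving e.
At [[Y W] [[g m] Q]], [Y W] : <e,<t,t>> takes [[g m] Q] : e, giving <t,t>.

<t,t>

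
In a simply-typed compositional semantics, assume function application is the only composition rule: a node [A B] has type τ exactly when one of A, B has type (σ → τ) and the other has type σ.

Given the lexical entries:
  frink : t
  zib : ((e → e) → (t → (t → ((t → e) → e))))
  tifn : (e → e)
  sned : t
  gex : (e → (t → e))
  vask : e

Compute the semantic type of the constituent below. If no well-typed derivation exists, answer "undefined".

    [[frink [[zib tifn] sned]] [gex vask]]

At [zib tifn], zib : ((e → e) → (t → (t → ((t → e) → e)))) takes tifn : (e → e), giving (t → (t → ((t → e) → e))).
At [[zib tifn] sned], [zib tifn] : (t → (t → ((t → e) → e))) takes sned : t, giving (t → ((t → e) → e)).
At [frink [[zib tifn] sned]], [[zib tifn] sned] : (t → ((t → e) → e)) takes frink : t, giving ((t → e) → e).
At [gex vask], gex : (e → (t → e)) takes vask : e, giving (t → e).
At [[frink [[zib tifn] sned]] [gex vask]], [frink [[zib tifn] sned]] : ((t → e) → e) takes [gex vask] : (t → e), giving e.

e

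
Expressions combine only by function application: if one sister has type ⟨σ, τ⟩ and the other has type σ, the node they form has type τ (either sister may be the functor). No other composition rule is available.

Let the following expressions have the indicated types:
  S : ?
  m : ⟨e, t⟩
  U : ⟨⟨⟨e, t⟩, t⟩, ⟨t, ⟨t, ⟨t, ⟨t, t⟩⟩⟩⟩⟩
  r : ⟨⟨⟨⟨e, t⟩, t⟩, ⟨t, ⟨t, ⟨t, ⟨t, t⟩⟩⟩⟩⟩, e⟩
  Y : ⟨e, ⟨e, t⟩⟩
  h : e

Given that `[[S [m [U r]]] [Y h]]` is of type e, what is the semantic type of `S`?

For [[S [m [U r]]] [Y h]] to have type e with [Y h] of type ⟨e, t⟩, [S [m [U r]]] must be the function: [S [m [U r]]] : ⟨⟨e, t⟩, e⟩.
For [S [m [U r]]] to have type ⟨⟨e, t⟩, e⟩ with [m [U r]] of type t, S must be the function: S : ⟨t, ⟨⟨e, t⟩, e⟩⟩.

⟨t, ⟨⟨e, t⟩, e⟩⟩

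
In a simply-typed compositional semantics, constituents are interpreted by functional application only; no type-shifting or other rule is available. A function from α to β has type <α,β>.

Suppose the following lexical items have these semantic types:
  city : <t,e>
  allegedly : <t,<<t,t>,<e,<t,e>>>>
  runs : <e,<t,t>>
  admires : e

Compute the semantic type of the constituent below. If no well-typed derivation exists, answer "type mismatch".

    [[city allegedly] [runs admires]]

[city allegedly]: <t,e> with <t,<<t,t>,<e,<t,e>>>> — neither is a function whose domain matches the other; composition fails here.

type mismatch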